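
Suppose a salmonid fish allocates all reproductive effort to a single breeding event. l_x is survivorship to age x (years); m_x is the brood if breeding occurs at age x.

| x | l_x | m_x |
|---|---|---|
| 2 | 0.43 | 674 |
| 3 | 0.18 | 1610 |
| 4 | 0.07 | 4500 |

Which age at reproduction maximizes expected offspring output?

4

Expected offspring if breeding at age x = l_x × m_x:
  age 2: 0.43 × 674 = 289.820
  age 3: 0.18 × 1610 = 289.800
  age 4: 0.07 × 4500 = 315.000
Maximum at age 4 (315.000).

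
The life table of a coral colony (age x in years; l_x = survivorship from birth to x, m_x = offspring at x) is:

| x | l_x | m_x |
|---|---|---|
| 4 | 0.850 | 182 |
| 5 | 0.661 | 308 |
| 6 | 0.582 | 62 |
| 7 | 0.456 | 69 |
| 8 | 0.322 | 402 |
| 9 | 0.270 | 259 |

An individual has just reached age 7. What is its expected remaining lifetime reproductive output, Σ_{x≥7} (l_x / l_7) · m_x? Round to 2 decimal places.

l_7 = 0.456. Conditional survival from age 7 to x is l_x / l_7.
  x=7: (0.456/0.456) × 69 = 69.0000
  x=8: (0.322/0.456) × 402 = 283.8684
  x=9: (0.270/0.456) × 259 = 153.3553
Sum = 69.0000 + 283.8684 + 153.3553 = 506.2237

506.22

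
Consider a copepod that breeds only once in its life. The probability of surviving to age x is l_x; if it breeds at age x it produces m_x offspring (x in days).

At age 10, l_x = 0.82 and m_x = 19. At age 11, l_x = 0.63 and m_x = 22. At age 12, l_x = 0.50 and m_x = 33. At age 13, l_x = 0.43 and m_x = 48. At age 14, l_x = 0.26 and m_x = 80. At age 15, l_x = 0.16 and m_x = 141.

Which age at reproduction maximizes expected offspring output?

15

Expected offspring if breeding at age x = l_x × m_x:
  age 10: 0.82 × 19 = 15.580
  age 11: 0.63 × 22 = 13.860
  age 12: 0.50 × 33 = 16.500
  age 13: 0.43 × 48 = 20.640
  age 14: 0.26 × 80 = 20.800
  age 15: 0.16 × 141 = 22.560
Maximum at age 15 (22.560).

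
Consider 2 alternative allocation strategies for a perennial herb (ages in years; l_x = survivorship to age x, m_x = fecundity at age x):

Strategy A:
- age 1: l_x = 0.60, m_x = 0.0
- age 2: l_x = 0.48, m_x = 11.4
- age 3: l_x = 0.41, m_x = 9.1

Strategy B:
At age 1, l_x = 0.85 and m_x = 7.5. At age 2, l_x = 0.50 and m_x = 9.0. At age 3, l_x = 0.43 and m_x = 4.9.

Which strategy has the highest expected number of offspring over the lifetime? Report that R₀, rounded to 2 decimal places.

Strategy A: R₀ = 0.60×0.0 + 0.48×11.4 + 0.41×9.1 = 9.2030
Strategy B: R₀ = 0.85×7.5 + 0.50×9.0 + 0.43×4.9 = 12.9820
Highest R₀: strategy B with 12.9820.

12.98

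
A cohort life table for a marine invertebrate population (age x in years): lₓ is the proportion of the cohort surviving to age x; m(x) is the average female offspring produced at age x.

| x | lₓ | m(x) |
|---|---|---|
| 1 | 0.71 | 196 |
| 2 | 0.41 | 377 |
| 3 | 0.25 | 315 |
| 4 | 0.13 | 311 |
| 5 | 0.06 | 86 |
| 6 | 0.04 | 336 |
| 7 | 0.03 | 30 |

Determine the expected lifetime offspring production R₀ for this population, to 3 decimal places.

R₀ = Σ lₓ m(x):
  age 1: 0.71 × 196 = 139.1600
  age 2: 0.41 × 377 = 154.5700
  age 3: 0.25 × 315 = 78.7500
  age 4: 0.13 × 311 = 40.4300
  age 5: 0.06 × 86 = 5.1600
  age 6: 0.04 × 336 = 13.4400
  age 7: 0.03 × 30 = 0.9000
R₀ = 139.1600 + 154.5700 + 78.7500 + 40.4300 + 5.1600 + 13.4400 + 0.9000 = 432.4100

432.410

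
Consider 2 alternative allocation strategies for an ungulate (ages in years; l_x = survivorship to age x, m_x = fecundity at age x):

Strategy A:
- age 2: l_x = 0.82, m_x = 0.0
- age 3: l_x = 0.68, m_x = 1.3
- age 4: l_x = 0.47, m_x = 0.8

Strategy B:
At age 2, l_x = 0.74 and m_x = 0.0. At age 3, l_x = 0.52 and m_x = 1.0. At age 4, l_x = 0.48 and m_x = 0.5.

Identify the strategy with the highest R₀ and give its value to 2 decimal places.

1.26

Strategy A: R₀ = 0.82×0.0 + 0.68×1.3 + 0.47×0.8 = 1.2600
Strategy B: R₀ = 0.74×0.0 + 0.52×1.0 + 0.48×0.5 = 0.7600
Highest R₀: strategy A with 1.2600.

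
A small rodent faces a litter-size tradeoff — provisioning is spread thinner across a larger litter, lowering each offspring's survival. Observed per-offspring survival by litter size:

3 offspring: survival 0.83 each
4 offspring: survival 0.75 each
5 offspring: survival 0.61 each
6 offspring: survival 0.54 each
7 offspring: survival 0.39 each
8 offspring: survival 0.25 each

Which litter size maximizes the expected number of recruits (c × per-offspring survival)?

6

Expected recruits = c × s(c):
  c=3: 3 × 0.83 = 2.490
  c=4: 4 × 0.75 = 3.000
  c=5: 5 × 0.61 = 3.050
  c=6: 6 × 0.54 = 3.240
  c=7: 7 × 0.39 = 2.730
  c=8: 8 × 0.25 = 2.000
Maximum at c = 6 (3.240 recruits).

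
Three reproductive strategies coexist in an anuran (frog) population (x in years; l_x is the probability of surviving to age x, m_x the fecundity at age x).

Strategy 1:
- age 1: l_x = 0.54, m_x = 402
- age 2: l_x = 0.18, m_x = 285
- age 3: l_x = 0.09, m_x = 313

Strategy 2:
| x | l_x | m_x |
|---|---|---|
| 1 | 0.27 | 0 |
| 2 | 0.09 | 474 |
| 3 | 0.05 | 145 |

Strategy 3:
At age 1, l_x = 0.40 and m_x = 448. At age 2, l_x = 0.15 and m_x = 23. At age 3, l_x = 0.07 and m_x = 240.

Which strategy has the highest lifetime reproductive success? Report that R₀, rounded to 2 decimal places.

296.55

Strategy 1: R₀ = 0.54×402 + 0.18×285 + 0.09×313 = 296.5500
Strategy 2: R₀ = 0.27×0 + 0.09×474 + 0.05×145 = 49.9100
Strategy 3: R₀ = 0.40×448 + 0.15×23 + 0.07×240 = 199.4500
Highest R₀: strategy 1 with 296.5500.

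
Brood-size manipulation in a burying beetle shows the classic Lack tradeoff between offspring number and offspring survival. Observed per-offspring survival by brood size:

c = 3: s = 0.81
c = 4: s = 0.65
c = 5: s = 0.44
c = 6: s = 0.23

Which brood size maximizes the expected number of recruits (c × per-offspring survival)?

4

Expected recruits = c × s(c):
  c=3: 3 × 0.81 = 2.430
  c=4: 4 × 0.65 = 2.600
  c=5: 5 × 0.44 = 2.200
  c=6: 6 × 0.23 = 1.380
Maximum at c = 4 (2.600 recruits).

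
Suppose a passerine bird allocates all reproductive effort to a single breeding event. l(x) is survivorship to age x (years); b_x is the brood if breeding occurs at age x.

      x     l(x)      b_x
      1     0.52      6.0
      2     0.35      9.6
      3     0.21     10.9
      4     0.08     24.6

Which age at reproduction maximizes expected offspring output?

Expected offspring if breeding at age x = l(x) × b_x:
  age 1: 0.52 × 6.0 = 3.120
  age 2: 0.35 × 9.6 = 3.360
  age 3: 0.21 × 10.9 = 2.289
  age 4: 0.08 × 24.6 = 1.968
Maximum at age 2 (3.360).

2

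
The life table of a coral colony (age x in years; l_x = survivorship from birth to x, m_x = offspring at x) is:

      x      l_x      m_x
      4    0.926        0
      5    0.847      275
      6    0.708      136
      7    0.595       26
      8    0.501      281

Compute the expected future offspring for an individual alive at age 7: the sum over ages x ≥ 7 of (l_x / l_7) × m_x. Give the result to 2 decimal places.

l_7 = 0.595. Conditional survival from age 7 to x is l_x / l_7.
  x=7: (0.595/0.595) × 26 = 26.0000
  x=8: (0.501/0.595) × 281 = 236.6067
Sum = 26.0000 + 236.6067 = 262.6067

262.61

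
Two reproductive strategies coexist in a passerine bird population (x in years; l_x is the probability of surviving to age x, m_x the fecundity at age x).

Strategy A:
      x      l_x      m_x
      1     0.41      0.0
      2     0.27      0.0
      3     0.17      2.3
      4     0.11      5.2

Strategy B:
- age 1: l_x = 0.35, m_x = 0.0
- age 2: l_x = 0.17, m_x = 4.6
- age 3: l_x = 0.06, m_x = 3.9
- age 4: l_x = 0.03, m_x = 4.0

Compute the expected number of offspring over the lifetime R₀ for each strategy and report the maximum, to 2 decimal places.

Strategy A: R₀ = 0.41×0.0 + 0.27×0.0 + 0.17×2.3 + 0.11×5.2 = 0.9630
Strategy B: R₀ = 0.35×0.0 + 0.17×4.6 + 0.06×3.9 + 0.03×4.0 = 1.1360
Highest R₀: strategy B with 1.1360.

1.14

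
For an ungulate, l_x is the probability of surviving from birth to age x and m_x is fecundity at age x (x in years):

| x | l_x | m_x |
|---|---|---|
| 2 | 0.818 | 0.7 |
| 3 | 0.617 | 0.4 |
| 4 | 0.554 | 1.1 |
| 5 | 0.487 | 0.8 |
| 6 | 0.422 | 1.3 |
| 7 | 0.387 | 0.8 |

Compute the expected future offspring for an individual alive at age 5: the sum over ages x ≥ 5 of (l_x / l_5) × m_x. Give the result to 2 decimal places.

l_5 = 0.487. Conditional survival from age 5 to x is l_x / l_5.
  x=5: (0.487/0.487) × 0.8 = 0.8000
  x=6: (0.422/0.487) × 1.3 = 1.1265
  x=7: (0.387/0.487) × 0.8 = 0.6357
Sum = 0.8000 + 1.1265 + 0.6357 = 2.5622

2.56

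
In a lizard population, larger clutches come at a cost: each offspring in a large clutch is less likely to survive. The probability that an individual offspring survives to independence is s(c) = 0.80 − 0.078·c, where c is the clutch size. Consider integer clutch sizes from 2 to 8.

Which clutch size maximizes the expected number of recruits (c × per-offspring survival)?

Expected recruits = c × s(c):
  c=2: 2 × 0.644 = 1.288
  c=3: 3 × 0.566 = 1.698
  c=4: 4 × 0.488 = 1.952
  c=5: 5 × 0.410 = 2.050
  c=6: 6 × 0.332 = 1.992
  c=7: 7 × 0.254 = 1.778
  c=8: 8 × 0.176 = 1.408
Maximum at c = 5 (2.050 recruits).

5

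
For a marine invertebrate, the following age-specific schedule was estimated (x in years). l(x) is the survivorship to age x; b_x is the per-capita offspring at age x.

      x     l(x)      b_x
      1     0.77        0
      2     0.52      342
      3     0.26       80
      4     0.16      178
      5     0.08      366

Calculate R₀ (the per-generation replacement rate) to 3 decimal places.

256.400

R₀ = Σ l(x) b_x:
  age 1: 0.77 × 0 = 0.0000
  age 2: 0.52 × 342 = 177.8400
  age 3: 0.26 × 80 = 20.8000
  age 4: 0.16 × 178 = 28.4800
  age 5: 0.08 × 366 = 29.2800
R₀ = 0.0000 + 177.8400 + 20.8000 + 28.4800 + 29.2800 = 256.4000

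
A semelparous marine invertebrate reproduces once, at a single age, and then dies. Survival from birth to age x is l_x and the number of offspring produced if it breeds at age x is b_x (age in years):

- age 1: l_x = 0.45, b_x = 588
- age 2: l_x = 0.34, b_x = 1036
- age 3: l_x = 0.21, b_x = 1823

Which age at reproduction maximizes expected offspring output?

3

Expected offspring if breeding at age x = l_x × b_x:
  age 1: 0.45 × 588 = 264.600
  age 2: 0.34 × 1036 = 352.240
  age 3: 0.21 × 1823 = 382.830
Maximum at age 3 (382.830).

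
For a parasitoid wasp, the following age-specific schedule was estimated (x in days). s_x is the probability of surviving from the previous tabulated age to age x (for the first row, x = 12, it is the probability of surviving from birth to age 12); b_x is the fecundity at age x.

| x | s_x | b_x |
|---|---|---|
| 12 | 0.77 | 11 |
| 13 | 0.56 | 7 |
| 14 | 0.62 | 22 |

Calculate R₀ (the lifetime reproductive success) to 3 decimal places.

Survivorship from birth: l_x = s_12·s_13·…·s_x.
  l_12 = 0.77000
  l_13 = 0.43120
  l_14 = 0.26734
R₀ = Σ l_x b_x:
  age 12: 0.77000 × 11 = 8.4700
  age 13: 0.43120 × 7 = 3.0184
  age 14: 0.26734 × 22 = 5.8815
R₀ = 8.4700 + 3.0184 + 5.8815 = 17.3699

17.370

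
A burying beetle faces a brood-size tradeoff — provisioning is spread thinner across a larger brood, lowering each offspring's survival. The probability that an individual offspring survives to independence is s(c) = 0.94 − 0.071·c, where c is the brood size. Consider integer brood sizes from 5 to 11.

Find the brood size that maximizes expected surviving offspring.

Expected surviving offspring = c × s(c):
  c=5: 5 × 0.585 = 2.925
  c=6: 6 × 0.514 = 3.084
  c=7: 7 × 0.443 = 3.101
  c=8: 8 × 0.372 = 2.976
  c=9: 9 × 0.301 = 2.709
  c=10: 10 × 0.230 = 2.300
  c=11: 11 × 0.159 = 1.749
Maximum at c = 7 (3.101 surviving offspring).

7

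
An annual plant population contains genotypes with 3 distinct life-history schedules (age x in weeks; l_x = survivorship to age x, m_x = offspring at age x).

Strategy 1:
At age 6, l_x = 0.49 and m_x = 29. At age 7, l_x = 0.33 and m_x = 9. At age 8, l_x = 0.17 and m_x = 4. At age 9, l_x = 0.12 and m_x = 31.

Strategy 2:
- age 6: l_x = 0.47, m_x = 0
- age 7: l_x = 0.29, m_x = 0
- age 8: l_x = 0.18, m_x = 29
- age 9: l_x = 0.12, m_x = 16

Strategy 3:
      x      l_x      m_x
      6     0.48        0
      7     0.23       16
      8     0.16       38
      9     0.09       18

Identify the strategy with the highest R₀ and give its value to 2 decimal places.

21.58

Strategy 1: R₀ = 0.49×29 + 0.33×9 + 0.17×4 + 0.12×31 = 21.5800
Strategy 2: R₀ = 0.47×0 + 0.29×0 + 0.18×29 + 0.12×16 = 7.1400
Strategy 3: R₀ = 0.48×0 + 0.23×16 + 0.16×38 + 0.09×18 = 11.3800
Highest R₀: strategy 1 with 21.5800.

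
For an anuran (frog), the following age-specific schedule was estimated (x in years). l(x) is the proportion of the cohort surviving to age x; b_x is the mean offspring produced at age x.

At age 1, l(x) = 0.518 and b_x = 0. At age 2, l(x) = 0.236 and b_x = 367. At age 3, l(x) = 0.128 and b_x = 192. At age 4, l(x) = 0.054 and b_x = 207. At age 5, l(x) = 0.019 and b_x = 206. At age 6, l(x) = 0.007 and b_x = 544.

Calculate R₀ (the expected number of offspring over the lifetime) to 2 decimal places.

130.09

R₀ = Σ l(x) b_x:
  age 1: 0.518 × 0 = 0.0000
  age 2: 0.236 × 367 = 86.6120
  age 3: 0.128 × 192 = 24.5760
  age 4: 0.054 × 207 = 11.1780
  age 5: 0.019 × 206 = 3.9140
  age 6: 0.007 × 544 = 3.8080
R₀ = 0.0000 + 86.6120 + 24.5760 + 11.1780 + 3.9140 + 3.8080 = 130.0880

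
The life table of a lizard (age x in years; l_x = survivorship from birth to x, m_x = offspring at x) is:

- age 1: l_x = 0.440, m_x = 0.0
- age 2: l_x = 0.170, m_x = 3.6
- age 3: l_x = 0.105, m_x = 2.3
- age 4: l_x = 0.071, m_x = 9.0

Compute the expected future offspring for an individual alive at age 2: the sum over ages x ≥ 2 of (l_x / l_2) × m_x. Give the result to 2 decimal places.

l_2 = 0.170. Conditional survival from age 2 to x is l_x / l_2.
  x=2: (0.170/0.170) × 3.6 = 3.6000
  x=3: (0.105/0.170) × 2.3 = 1.4206
  x=4: (0.071/0.170) × 9.0 = 3.7588
Sum = 3.6000 + 1.4206 + 3.7588 = 8.7794

8.78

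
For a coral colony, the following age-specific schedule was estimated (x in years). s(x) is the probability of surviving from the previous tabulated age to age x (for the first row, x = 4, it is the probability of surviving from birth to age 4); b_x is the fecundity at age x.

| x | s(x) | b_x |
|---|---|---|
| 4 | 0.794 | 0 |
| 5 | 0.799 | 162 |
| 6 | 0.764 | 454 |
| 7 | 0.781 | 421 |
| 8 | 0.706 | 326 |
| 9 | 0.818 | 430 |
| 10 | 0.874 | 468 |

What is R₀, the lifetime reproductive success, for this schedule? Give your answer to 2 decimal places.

752.73

Survivorship from birth: l_x = s_4·s_5·…·s_x.
  l_4 = 0.79400
  l_5 = 0.63441
  l_6 = 0.48469
  l_7 = 0.37854
  l_8 = 0.26725
  l_9 = 0.21861
  l_10 = 0.19106
R₀ = Σ l_x b_x:
  age 4: 0.79400 × 0 = 0.0000
  age 5: 0.63441 × 162 = 102.7744
  age 6: 0.48469 × 454 = 220.0493
  age 7: 0.37854 × 421 = 159.3653
  age 8: 0.26725 × 326 = 87.1235
  age 9: 0.21861 × 430 = 94.0023
  age 10: 0.19106 × 468 = 89.4161
R₀ = 0.0000 + 102.7744 + 220.0493 + 159.3653 + 87.1235 + 94.0023 + 89.4161 = 752.7309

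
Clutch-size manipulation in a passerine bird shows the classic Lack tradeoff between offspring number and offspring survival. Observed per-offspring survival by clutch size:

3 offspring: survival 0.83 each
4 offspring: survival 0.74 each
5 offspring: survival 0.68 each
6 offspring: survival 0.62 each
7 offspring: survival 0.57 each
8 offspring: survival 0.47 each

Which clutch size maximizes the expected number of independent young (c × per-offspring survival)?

7

Expected independent young = c × s(c):
  c=3: 3 × 0.83 = 2.490
  c=4: 4 × 0.74 = 2.960
  c=5: 5 × 0.68 = 3.400
  c=6: 6 × 0.62 = 3.720
  c=7: 7 × 0.57 = 3.990
  c=8: 8 × 0.47 = 3.760
Maximum at c = 7 (3.990 independent young).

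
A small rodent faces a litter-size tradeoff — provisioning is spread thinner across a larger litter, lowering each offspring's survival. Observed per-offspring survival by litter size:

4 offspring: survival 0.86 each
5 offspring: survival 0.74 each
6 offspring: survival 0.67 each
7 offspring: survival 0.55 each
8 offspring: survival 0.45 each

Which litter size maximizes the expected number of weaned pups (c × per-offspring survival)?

Expected weaned pups = c × s(c):
  c=4: 4 × 0.86 = 3.440
  c=5: 5 × 0.74 = 3.700
  c=6: 6 × 0.67 = 4.020
  c=7: 7 × 0.55 = 3.850
  c=8: 8 × 0.45 = 3.600
Maximum at c = 6 (4.020 weaned pups).

6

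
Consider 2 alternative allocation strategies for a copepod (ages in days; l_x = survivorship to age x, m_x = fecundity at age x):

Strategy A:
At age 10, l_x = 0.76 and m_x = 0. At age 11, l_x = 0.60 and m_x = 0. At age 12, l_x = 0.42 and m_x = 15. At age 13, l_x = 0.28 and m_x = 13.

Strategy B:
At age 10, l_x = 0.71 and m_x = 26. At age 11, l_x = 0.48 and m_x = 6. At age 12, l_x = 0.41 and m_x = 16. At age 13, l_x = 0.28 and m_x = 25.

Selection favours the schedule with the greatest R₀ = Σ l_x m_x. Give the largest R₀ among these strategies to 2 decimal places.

34.90

Strategy A: R₀ = 0.76×0 + 0.60×0 + 0.42×15 + 0.28×13 = 9.9400
Strategy B: R₀ = 0.71×26 + 0.48×6 + 0.41×16 + 0.28×25 = 34.9000
Highest R₀: strategy B with 34.9000.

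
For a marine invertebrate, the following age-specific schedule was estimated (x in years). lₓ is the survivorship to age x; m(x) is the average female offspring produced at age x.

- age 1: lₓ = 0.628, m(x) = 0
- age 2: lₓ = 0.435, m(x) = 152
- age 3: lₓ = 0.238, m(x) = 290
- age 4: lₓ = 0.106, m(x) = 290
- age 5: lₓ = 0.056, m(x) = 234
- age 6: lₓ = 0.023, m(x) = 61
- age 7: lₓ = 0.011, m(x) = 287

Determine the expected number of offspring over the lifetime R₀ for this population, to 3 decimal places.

183.544

R₀ = Σ lₓ m(x):
  age 1: 0.628 × 0 = 0.0000
  age 2: 0.435 × 152 = 66.1200
  age 3: 0.238 × 290 = 69.0200
  age 4: 0.106 × 290 = 30.7400
  age 5: 0.056 × 234 = 13.1040
  age 6: 0.023 × 61 = 1.4030
  age 7: 0.011 × 287 = 3.1570
R₀ = 0.0000 + 66.1200 + 69.0200 + 30.7400 + 13.1040 + 1.4030 + 3.1570 = 183.5440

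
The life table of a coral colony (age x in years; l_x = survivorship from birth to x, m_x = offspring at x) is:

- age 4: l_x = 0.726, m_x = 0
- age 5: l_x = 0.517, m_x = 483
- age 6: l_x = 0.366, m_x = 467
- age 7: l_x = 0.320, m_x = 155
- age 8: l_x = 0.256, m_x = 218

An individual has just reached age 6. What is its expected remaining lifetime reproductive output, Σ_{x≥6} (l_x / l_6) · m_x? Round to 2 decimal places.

l_6 = 0.366. Conditional survival from age 6 to x is l_x / l_6.
  x=6: (0.366/0.366) × 467 = 467.0000
  x=7: (0.320/0.366) × 155 = 135.5191
  x=8: (0.256/0.366) × 218 = 152.4809
Sum = 467.0000 + 135.5191 + 152.4809 = 755.0000

755.00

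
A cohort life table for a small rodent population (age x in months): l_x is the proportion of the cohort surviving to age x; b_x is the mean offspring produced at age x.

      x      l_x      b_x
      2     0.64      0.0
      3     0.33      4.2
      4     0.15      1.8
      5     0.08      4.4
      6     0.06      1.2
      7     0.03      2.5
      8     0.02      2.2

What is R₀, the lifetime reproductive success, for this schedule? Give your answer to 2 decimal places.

R₀ = Σ l_x b_x:
  age 2: 0.64 × 0.0 = 0.0000
  age 3: 0.33 × 4.2 = 1.3860
  age 4: 0.15 × 1.8 = 0.2700
  age 5: 0.08 × 4.4 = 0.3520
  age 6: 0.06 × 1.2 = 0.0720
  age 7: 0.03 × 2.5 = 0.0750
  age 8: 0.02 × 2.2 = 0.0440
R₀ = 0.0000 + 1.3860 + 0.2700 + 0.3520 + 0.0720 + 0.0750 + 0.0440 = 2.1990

2.20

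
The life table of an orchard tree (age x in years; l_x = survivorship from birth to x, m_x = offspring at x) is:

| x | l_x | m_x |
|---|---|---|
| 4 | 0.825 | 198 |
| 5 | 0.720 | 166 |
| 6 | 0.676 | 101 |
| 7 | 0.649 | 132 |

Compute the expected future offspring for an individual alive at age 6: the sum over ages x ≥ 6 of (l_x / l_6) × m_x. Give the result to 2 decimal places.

l_6 = 0.676. Conditional survival from age 6 to x is l_x / l_6.
  x=6: (0.676/0.676) × 101 = 101.0000
  x=7: (0.649/0.676) × 132 = 126.7278
Sum = 101.0000 + 126.7278 = 227.7278

227.73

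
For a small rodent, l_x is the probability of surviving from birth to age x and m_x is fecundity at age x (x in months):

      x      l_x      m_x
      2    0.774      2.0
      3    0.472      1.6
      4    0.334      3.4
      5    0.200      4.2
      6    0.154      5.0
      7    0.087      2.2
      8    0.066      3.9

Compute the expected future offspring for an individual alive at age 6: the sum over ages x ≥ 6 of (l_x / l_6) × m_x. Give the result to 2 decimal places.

7.91

l_6 = 0.154. Conditional survival from age 6 to x is l_x / l_6.
  x=6: (0.154/0.154) × 5.0 = 5.0000
  x=7: (0.087/0.154) × 2.2 = 1.2429
  x=8: (0.066/0.154) × 3.9 = 1.6714
Sum = 5.0000 + 1.2429 + 1.6714 = 7.9143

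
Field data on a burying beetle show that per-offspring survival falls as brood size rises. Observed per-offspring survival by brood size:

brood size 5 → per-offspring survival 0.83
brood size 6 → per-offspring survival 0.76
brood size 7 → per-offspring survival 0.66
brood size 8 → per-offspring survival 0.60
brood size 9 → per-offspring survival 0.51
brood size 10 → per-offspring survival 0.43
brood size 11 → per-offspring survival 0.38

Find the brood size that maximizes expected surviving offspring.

8

Expected surviving offspring = c × s(c):
  c=5: 5 × 0.83 = 4.150
  c=6: 6 × 0.76 = 4.560
  c=7: 7 × 0.66 = 4.620
  c=8: 8 × 0.60 = 4.800
  c=9: 9 × 0.51 = 4.590
  c=10: 10 × 0.43 = 4.300
  c=11: 11 × 0.38 = 4.180
Maximum at c = 8 (4.800 surviving offspring).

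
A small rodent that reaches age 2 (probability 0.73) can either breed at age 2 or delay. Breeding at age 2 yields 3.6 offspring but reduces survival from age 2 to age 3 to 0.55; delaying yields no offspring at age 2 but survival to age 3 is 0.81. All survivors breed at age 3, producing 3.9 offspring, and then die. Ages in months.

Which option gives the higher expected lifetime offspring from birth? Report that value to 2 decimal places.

4.19

breed at age 2: R₀ = 0.73 × (3.6 + 0.55 × 3.9) = 0.73 × 5.7450 = 4.1939
delay to age 3: R₀ = 0.73 × (0.81 × 3.9) = 0.73 × 3.1590 = 2.3061
Higher: breed at age 2 (4.1939).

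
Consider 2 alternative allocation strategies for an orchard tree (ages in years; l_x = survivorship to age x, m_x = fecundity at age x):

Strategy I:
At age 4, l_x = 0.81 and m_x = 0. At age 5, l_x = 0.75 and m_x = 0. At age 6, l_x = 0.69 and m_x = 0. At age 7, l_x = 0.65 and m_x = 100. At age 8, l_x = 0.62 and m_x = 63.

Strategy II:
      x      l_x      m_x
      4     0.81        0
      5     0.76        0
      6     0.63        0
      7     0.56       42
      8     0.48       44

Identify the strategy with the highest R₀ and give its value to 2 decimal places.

104.06

Strategy I: R₀ = 0.81×0 + 0.75×0 + 0.69×0 + 0.65×100 + 0.62×63 = 104.0600
Strategy II: R₀ = 0.81×0 + 0.76×0 + 0.63×0 + 0.56×42 + 0.48×44 = 44.6400
Highest R₀: strategy I with 104.0600.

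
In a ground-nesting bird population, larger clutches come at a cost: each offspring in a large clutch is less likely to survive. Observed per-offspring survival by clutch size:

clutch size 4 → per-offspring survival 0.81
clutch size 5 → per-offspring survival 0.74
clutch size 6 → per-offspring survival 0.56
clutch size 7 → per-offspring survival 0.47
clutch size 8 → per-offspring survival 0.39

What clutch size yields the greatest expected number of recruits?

Expected recruits = c × s(c):
  c=4: 4 × 0.81 = 3.240
  c=5: 5 × 0.74 = 3.700
  c=6: 6 × 0.56 = 3.360
  c=7: 7 × 0.47 = 3.290
  c=8: 8 × 0.39 = 3.120
Maximum at c = 5 (3.700 recruits).

5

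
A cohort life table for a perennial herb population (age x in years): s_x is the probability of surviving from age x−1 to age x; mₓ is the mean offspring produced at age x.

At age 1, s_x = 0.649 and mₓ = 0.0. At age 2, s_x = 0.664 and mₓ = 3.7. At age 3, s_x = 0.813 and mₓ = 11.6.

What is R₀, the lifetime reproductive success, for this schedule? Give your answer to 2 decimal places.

Survivorship from birth: l_x = s_1·s_2·…·s_x.
  l_1 = 0.64900
  l_2 = 0.43094
  l_3 = 0.35035
R₀ = Σ l_x mₓ:
  age 1: 0.64900 × 0.0 = 0.0000
  age 2: 0.43094 × 3.7 = 1.5945
  age 3: 0.35035 × 11.6 = 4.0641
R₀ = 0.0000 + 1.5945 + 4.0641 = 5.6585

5.66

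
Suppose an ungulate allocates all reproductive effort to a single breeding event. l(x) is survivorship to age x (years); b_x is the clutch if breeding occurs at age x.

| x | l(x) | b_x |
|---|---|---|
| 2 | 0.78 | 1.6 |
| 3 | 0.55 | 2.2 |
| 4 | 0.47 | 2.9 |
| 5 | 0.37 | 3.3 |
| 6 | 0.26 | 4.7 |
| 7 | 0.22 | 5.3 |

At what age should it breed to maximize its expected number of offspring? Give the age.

4

Expected offspring if breeding at age x = l(x) × b_x:
  age 2: 0.78 × 1.6 = 1.248
  age 3: 0.55 × 2.2 = 1.210
  age 4: 0.47 × 2.9 = 1.363
  age 5: 0.37 × 3.3 = 1.221
  age 6: 0.26 × 4.7 = 1.222
  age 7: 0.22 × 5.3 = 1.166
Maximum at age 4 (1.363).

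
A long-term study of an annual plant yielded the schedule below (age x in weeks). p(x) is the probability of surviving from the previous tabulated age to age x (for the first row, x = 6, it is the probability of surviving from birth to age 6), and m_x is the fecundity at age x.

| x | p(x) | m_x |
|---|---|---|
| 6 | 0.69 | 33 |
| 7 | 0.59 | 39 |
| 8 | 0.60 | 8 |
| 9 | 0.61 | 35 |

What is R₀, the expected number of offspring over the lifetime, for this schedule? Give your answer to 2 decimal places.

45.82

Survivorship from birth: l_x = p_6·p_7·…·p_x.
  l_6 = 0.69000
  l_7 = 0.40710
  l_8 = 0.24426
  l_9 = 0.14900
R₀ = Σ l_x m_x:
  age 6: 0.69000 × 33 = 22.7700
  age 7: 0.40710 × 39 = 15.8769
  age 8: 0.24426 × 8 = 1.9541
  age 9: 0.14900 × 35 = 5.2150
R₀ = 22.7700 + 15.8769 + 1.9541 + 5.2150 = 45.8160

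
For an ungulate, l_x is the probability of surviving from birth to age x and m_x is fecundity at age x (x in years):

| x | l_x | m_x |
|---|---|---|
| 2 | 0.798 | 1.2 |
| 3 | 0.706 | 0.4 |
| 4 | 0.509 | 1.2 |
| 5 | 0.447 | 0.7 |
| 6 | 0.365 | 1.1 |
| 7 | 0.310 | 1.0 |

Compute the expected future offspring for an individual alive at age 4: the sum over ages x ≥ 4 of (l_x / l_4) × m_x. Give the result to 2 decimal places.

l_4 = 0.509. Conditional survival from age 4 to x is l_x / l_4.
  x=4: (0.509/0.509) × 1.2 = 1.2000
  x=5: (0.447/0.509) × 0.7 = 0.6147
  x=6: (0.365/0.509) × 1.1 = 0.7888
  x=7: (0.310/0.509) × 1.0 = 0.6090
Sum = 1.2000 + 0.6147 + 0.7888 + 0.6090 = 3.2126

3.21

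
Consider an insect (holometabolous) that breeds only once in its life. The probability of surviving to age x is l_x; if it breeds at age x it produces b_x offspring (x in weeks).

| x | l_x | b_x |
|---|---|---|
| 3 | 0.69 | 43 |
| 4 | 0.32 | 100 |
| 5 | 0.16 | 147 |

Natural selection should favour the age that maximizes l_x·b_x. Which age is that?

4

Expected offspring if breeding at age x = l_x × b_x:
  age 3: 0.69 × 43 = 29.670
  age 4: 0.32 × 100 = 32.000
  age 5: 0.16 × 147 = 23.520
Maximum at age 4 (32.000).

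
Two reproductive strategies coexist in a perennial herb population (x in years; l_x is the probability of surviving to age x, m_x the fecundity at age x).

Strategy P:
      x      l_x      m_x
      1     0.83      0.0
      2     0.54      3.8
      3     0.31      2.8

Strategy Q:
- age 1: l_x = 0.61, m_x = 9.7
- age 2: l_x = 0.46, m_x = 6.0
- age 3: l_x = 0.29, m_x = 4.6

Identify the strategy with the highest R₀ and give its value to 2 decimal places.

Strategy P: R₀ = 0.83×0.0 + 0.54×3.8 + 0.31×2.8 = 2.9200
Strategy Q: R₀ = 0.61×9.7 + 0.46×6.0 + 0.29×4.6 = 10.0110
Highest R₀: strategy Q with 10.0110.

10.01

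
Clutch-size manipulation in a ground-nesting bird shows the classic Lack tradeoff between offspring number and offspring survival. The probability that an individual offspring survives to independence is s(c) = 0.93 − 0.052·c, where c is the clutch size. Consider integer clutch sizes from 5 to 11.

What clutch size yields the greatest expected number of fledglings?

9

Expected fledglings = c × s(c):
  c=5: 5 × 0.670 = 3.350
  c=6: 6 × 0.618 = 3.708
  c=7: 7 × 0.566 = 3.962
  c=8: 8 × 0.514 = 4.112
  c=9: 9 × 0.462 = 4.158
  c=10: 10 × 0.410 = 4.100
  c=11: 11 × 0.358 = 3.938
Maximum at c = 9 (4.158 fledglings).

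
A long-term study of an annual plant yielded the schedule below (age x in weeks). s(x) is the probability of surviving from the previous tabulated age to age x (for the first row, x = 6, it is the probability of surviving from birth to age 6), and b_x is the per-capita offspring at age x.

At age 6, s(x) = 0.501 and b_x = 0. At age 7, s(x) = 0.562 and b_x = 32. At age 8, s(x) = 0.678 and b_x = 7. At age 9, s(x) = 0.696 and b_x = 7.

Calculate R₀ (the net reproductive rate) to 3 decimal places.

Survivorship from birth: l_x = s_6·s_7·…·s_x.
  l_6 = 0.50100
  l_7 = 0.28156
  l_8 = 0.19090
  l_9 = 0.13287
R₀ = Σ l_x b_x:
  age 6: 0.50100 × 0 = 0.0000
  age 7: 0.28156 × 32 = 9.0099
  age 8: 0.19090 × 7 = 1.3363
  age 9: 0.13287 × 7 = 0.9301
R₀ = 0.0000 + 9.0099 + 1.3363 + 0.9301 = 11.2763

11.276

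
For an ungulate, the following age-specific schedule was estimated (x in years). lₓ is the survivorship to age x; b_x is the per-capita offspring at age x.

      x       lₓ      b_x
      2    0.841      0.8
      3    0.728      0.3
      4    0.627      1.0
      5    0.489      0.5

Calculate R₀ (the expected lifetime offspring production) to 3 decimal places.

R₀ = Σ lₓ b_x:
  age 2: 0.841 × 0.8 = 0.6728
  age 3: 0.728 × 0.3 = 0.2184
  age 4: 0.627 × 1.0 = 0.6270
  age 5: 0.489 × 0.5 = 0.2445
R₀ = 0.6728 + 0.2184 + 0.6270 + 0.2445 = 1.7627

1.763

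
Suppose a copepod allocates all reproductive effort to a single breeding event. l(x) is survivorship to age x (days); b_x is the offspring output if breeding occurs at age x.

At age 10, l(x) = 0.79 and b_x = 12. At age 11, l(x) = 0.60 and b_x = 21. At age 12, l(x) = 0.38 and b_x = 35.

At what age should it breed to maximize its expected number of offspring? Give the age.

Expected offspring if breeding at age x = l(x) × b_x:
  age 10: 0.79 × 12 = 9.480
  age 11: 0.60 × 21 = 12.600
  age 12: 0.38 × 35 = 13.300
Maximum at age 12 (13.300).

12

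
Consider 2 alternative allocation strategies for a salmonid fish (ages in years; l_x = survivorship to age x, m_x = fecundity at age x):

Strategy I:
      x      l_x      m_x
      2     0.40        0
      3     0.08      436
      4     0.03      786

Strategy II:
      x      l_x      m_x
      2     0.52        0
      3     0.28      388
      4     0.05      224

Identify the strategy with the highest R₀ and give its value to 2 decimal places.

119.84

Strategy I: R₀ = 0.40×0 + 0.08×436 + 0.03×786 = 58.4600
Strategy II: R₀ = 0.52×0 + 0.28×388 + 0.05×224 = 119.8400
Highest R₀: strategy II with 119.8400.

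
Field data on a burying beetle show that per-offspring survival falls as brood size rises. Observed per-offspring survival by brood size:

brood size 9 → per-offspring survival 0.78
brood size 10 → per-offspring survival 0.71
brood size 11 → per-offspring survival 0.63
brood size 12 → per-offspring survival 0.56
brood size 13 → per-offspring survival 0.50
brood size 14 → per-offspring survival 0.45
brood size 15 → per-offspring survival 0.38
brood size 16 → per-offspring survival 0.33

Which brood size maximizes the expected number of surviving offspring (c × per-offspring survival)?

10

Expected surviving offspring = c × s(c):
  c=9: 9 × 0.78 = 7.020
  c=10: 10 × 0.71 = 7.100
  c=11: 11 × 0.63 = 6.930
  c=12: 12 × 0.56 = 6.720
  c=13: 13 × 0.50 = 6.500
  c=14: 14 × 0.45 = 6.300
  c=15: 15 × 0.38 = 5.700
  c=16: 16 × 0.33 = 5.280
Maximum at c = 10 (7.100 surviving offspring).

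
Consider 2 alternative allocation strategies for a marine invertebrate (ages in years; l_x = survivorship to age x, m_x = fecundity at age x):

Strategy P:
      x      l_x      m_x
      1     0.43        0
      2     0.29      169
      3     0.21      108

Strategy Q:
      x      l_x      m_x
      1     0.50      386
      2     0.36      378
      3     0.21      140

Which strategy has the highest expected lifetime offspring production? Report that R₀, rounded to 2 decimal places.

358.48

Strategy P: R₀ = 0.43×0 + 0.29×169 + 0.21×108 = 71.6900
Strategy Q: R₀ = 0.50×386 + 0.36×378 + 0.21×140 = 358.4800
Highest R₀: strategy Q with 358.4800.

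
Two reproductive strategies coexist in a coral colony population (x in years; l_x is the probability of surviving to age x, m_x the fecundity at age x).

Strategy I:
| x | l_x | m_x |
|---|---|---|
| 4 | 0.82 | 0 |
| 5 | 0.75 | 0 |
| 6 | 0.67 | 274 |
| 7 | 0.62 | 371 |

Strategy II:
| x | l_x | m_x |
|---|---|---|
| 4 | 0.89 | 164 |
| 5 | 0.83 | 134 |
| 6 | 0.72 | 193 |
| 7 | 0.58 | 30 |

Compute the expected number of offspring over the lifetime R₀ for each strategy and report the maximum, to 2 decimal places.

413.60

Strategy I: R₀ = 0.82×0 + 0.75×0 + 0.67×274 + 0.62×371 = 413.6000
Strategy II: R₀ = 0.89×164 + 0.83×134 + 0.72×193 + 0.58×30 = 413.5400
Highest R₀: strategy I with 413.6000.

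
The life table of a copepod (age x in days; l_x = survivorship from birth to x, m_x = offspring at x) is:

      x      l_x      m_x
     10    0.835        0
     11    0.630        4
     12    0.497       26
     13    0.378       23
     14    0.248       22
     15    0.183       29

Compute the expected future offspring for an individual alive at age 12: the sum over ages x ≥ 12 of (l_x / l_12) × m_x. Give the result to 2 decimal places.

l_12 = 0.497. Conditional survival from age 12 to x is l_x / l_12.
  x=12: (0.497/0.497) × 26 = 26.0000
  x=13: (0.378/0.497) × 23 = 17.4930
  x=14: (0.248/0.497) × 22 = 10.9779
  x=15: (0.183/0.497) × 29 = 10.6781
Sum = 26.0000 + 17.4930 + 10.9779 + 10.6781 = 65.1489

65.15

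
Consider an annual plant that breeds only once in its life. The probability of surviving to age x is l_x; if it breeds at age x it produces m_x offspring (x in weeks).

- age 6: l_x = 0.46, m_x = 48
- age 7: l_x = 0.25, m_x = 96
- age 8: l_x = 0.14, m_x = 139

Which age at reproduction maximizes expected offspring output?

Expected offspring if breeding at age x = l_x × m_x:
  age 6: 0.46 × 48 = 22.080
  age 7: 0.25 × 96 = 24.000
  age 8: 0.14 × 139 = 19.460
Maximum at age 7 (24.000).

7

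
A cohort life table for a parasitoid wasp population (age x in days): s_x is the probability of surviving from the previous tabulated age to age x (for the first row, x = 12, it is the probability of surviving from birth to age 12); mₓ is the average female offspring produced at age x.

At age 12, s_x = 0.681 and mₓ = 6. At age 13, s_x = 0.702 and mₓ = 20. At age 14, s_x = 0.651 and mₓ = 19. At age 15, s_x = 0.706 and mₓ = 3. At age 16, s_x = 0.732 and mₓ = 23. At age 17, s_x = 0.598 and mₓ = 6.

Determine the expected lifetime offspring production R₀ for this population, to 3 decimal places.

24.496

Survivorship from birth: l_x = s_12·s_13·…·s_x.
  l_12 = 0.68100
  l_13 = 0.47806
  l_14 = 0.31122
  l_15 = 0.21972
  l_16 = 0.16084
  l_17 = 0.09618
R₀ = Σ l_x mₓ:
  age 12: 0.68100 × 6 = 4.0860
  age 13: 0.47806 × 20 = 9.5612
  age 14: 0.31122 × 19 = 5.9132
  age 15: 0.21972 × 3 = 0.6592
  age 16: 0.16084 × 23 = 3.6993
  age 17: 0.09618 × 6 = 0.5771
R₀ = 4.0860 + 9.5612 + 5.9132 + 0.6592 + 3.6993 + 0.5771 = 24.4959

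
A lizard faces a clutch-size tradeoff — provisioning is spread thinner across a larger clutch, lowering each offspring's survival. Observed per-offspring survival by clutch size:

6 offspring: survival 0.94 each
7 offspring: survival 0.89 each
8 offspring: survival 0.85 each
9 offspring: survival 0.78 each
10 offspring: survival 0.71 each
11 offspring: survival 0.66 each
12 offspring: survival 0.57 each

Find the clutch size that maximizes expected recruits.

11

Expected recruits = c × s(c):
  c=6: 6 × 0.94 = 5.640
  c=7: 7 × 0.89 = 6.230
  c=8: 8 × 0.85 = 6.800
  c=9: 9 × 0.78 = 7.020
  c=10: 10 × 0.71 = 7.100
  c=11: 11 × 0.66 = 7.260
  c=12: 12 × 0.57 = 6.840
Maximum at c = 11 (7.260 recruits).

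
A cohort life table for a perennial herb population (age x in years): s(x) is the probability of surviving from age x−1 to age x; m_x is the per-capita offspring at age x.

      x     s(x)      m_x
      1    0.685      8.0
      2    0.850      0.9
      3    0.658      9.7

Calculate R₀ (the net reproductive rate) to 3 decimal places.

9.720

Survivorship from birth: l_x = s_1·s_2·…·s_x.
  l_1 = 0.68500
  l_2 = 0.58225
  l_3 = 0.38312
R₀ = Σ l_x m_x:
  age 1: 0.68500 × 8.0 = 5.4800
  age 2: 0.58225 × 0.9 = 0.5240
  age 3: 0.38312 × 9.7 = 3.7163
R₀ = 5.4800 + 0.5240 + 3.7163 = 9.7203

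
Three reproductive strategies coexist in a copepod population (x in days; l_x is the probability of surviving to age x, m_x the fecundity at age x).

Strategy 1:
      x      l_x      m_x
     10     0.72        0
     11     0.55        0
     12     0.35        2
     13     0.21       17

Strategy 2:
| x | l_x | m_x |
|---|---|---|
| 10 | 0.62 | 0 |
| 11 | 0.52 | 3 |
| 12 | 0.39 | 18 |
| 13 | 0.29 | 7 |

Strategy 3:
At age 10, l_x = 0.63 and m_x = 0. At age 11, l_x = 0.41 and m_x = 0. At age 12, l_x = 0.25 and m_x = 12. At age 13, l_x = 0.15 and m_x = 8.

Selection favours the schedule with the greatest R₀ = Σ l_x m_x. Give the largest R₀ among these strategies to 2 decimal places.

Strategy 1: R₀ = 0.72×0 + 0.55×0 + 0.35×2 + 0.21×17 = 4.2700
Strategy 2: R₀ = 0.62×0 + 0.52×3 + 0.39×18 + 0.29×7 = 10.6100
Strategy 3: R₀ = 0.63×0 + 0.41×0 + 0.25×12 + 0.15×8 = 4.2000
Highest R₀: strategy 2 with 10.6100.

10.61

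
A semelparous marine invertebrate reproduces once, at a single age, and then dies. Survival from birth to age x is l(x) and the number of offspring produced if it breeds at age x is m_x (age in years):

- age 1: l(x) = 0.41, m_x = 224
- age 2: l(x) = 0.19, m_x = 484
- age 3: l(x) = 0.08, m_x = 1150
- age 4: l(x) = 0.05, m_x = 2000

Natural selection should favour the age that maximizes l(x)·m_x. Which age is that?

Expected offspring if breeding at age x = l(x) × m_x:
  age 1: 0.41 × 224 = 91.840
  age 2: 0.19 × 484 = 91.960
  age 3: 0.08 × 1150 = 92.000
  age 4: 0.05 × 2000 = 100.000
Maximum at age 4 (100.000).

4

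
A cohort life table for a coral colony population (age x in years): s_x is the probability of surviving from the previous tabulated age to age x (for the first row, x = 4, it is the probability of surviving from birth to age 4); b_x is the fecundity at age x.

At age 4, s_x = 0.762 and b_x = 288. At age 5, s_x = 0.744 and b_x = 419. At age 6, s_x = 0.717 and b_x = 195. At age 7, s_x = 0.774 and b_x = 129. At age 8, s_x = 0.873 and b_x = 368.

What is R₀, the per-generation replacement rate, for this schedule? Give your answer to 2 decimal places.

Survivorship from birth: l_x = s_4·s_5·…·s_x.
  l_4 = 0.76200
  l_5 = 0.56693
  l_6 = 0.40649
  l_7 = 0.31462
  l_8 = 0.27466
R₀ = Σ l_x b_x:
  age 4: 0.76200 × 288 = 219.4560
  age 5: 0.56693 × 419 = 237.5437
  age 6: 0.40649 × 195 = 79.2656
  age 7: 0.31462 × 129 = 40.5860
  age 8: 0.27466 × 368 = 101.0749
R₀ = 219.4560 + 237.5437 + 79.2656 + 40.5860 + 101.0749 = 677.9261

677.93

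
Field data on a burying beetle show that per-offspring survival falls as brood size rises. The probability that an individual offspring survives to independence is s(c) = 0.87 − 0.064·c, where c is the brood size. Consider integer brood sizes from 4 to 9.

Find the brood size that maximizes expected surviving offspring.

7

Expected surviving offspring = c × s(c):
  c=4: 4 × 0.614 = 2.456
  c=5: 5 × 0.550 = 2.750
  c=6: 6 × 0.486 = 2.916
  c=7: 7 × 0.422 = 2.954
  c=8: 8 × 0.358 = 2.864
  c=9: 9 × 0.294 = 2.646
Maximum at c = 7 (2.954 surviving offspring).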